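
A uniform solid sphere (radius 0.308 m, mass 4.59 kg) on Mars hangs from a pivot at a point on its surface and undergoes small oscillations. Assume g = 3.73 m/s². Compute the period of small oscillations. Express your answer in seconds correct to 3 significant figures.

I_cm = (2/5)mr² = 0.1742 kg·m². The pivot is at distance d = 0.308 m from the centre of mass.
By the parallel-axis theorem, I = I_cm + md² = 0.1742 + 0.4354 = 0.6096 kg·m².
T = 2π√(I/(mgd)) = 2π√(0.6096/(4.59 × 3.73 × 0.308)) = 2.14 s.

2.14 s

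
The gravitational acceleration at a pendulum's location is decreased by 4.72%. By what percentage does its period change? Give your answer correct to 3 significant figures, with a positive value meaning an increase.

2.45%

T ∝ 1/√g, so T'/T = 1/√(0.9528) = 1.024.
Percentage change in T = (1.024 − 1) × 100% = 2.45%.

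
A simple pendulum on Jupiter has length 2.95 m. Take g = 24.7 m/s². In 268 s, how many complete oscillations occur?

123

T = 2π√(L/g) = 2π√(2.95/24.7) = 2.171 s.
Number of complete oscillations = ⌊268/2.171⌋ = ⌊123.4⌋ = 123.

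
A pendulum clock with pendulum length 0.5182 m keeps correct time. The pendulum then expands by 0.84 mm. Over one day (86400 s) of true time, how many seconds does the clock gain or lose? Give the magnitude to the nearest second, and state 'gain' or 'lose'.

lose 70 s

T ∝ √L, so T'/T = √(0.51904/0.5182) = 1.00081.
In 86400 s of true time the clock registers 86400/1.00081 = 86330.1 s, so it loses 70 s.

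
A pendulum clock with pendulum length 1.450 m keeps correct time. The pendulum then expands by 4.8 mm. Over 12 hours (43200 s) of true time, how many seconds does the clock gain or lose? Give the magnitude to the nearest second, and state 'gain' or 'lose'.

lose 71 s

T ∝ √L, so T'/T = √(1.45480/1.450) = 1.00165.
In 43200 s of true time the clock registers 43200/1.00165 = 43128.7 s, so it loses 71 s.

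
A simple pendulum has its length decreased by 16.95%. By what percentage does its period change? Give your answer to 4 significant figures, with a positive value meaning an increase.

T ∝ √L, so T'/T = √(0.83050) = 0.91132.
Percentage change in T = (0.91132 − 1) × 100% = -8.868%.

-8.868%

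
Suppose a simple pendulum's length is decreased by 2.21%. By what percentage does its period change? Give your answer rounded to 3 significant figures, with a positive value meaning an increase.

-1.11%

T ∝ √L, so T'/T = √(0.9779) = 0.9889.
Percentage change in T = (0.9889 − 1) × 100% = -1.11%.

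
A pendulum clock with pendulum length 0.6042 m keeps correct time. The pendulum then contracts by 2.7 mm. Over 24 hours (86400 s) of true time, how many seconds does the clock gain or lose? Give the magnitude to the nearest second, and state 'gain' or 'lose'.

gain 194 s

T ∝ √L, so T'/T = √(0.60150/0.6042) = 0.997763.
In 86400 s of true time the clock registers 86400/0.997763 = 86593.7 s, so it gains 194 s.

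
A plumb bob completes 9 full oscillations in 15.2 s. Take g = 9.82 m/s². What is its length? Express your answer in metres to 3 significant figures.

T = 15.2/9 = 1.689 s.
From T = 2π√(L/g), L = gT²/(4π²) = 9.82 × 1.689²/(4π²) = 0.710 m.

0.710 m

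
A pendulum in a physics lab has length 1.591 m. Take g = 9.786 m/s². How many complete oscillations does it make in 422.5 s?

T = 2π√(L/g) = 2π√(1.591/9.786) = 2.5335 s.
Number of complete oscillations = ⌊422.5/2.5335⌋ = ⌊166.77⌋ = 166.

166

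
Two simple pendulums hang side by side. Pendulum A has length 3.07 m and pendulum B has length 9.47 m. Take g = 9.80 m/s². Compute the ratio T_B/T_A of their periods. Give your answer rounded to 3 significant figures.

1.76

T ∝ √L, so T_B/T_A = √(L_B/L_A) = √(9.47/3.07) = 1.76.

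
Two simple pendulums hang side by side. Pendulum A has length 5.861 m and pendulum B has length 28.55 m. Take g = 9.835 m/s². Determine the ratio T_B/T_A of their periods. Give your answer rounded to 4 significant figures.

T ∝ √L, so T_B/T_A = √(L_B/L_A) = √(28.55/5.861) = 2.207.

2.207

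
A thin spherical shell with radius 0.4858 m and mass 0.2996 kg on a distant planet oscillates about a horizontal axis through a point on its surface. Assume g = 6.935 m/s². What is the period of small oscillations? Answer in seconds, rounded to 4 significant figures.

I_cm = (2/3)mr² = 0.047137 kg·m². The pivot is at distance d = 0.4858 m from the centre of mass.
By the parallel-axis theorem, I = I_cm + md² = 0.047137 + 0.070706 = 0.11784 kg·m².
T = 2π√(I/(mgd)) = 2π√(0.11784/(0.2996 × 6.935 × 0.4858)) = 2.147 s.

2.147 s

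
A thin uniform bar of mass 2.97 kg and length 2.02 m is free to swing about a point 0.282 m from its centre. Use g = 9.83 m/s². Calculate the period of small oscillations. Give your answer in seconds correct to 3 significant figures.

2.44 s

For a physical pendulum T = 2π√(I/(mgd)), with d = 0.2820 m from pivot to centre of mass.
I_cm = mL²/12 = 2.97 × 2.02²/12 = 1.010 kg·m²; I = I_cm + md² = 1.010 + 2.97 × 0.2820² = 1.246 kg·m².
T = 2π√(1.246/(2.97 × 9.83 × 0.2820)) = 2.44 s.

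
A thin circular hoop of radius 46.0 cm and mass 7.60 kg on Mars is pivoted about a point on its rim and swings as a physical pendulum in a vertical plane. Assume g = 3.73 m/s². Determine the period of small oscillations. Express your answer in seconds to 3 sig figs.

3.12 s

I_cm = mr² = 1.608 kg·m². The pivot is at distance d = 0.460 m from the centre of mass.
By the parallel-axis theorem, I = I_cm + md² = 1.608 + 1.608 = 3.216 kg·m².
T = 2π√(I/(mgd)) = 2π√(3.216/(7.60 × 3.73 × 0.460)) = 3.12 s.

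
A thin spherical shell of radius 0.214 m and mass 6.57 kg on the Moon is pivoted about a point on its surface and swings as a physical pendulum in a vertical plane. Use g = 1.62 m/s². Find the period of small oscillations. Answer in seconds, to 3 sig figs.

I_cm = (2/3)mr² = 0.2006 kg·m². The pivot is at distance d = 0.214 m from the centre of mass.
By the parallel-axis theorem, I = I_cm + md² = 0.2006 + 0.3009 = 0.5015 kg·m².
T = 2π√(I/(mgd)) = 2π√(0.5015/(6.57 × 1.62 × 0.214)) = 2.95 s.

2.95 s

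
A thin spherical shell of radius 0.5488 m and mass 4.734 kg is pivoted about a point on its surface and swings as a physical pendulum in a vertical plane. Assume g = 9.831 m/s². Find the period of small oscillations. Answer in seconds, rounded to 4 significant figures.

1.917 s

I_cm = (2/3)mr² = 0.95053 kg·m². The pivot is at distance d = 0.5488 m from the centre of mass.
By the parallel-axis theorem, I = I_cm + md² = 0.95053 + 1.4258 = 2.3763 kg·m².
T = 2π√(I/(mgd)) = 2π√(2.3763/(4.734 × 9.831 × 0.5488)) = 1.917 s.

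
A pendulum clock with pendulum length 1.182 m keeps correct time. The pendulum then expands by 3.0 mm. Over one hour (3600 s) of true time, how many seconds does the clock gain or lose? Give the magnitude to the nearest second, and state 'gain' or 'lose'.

T ∝ √L, so T'/T = √(1.18500/1.182) = 1.00127.
In 3600 s of true time the clock registers 3600/1.00127 = 3595.4 s, so it loses 5 s.

lose 5 s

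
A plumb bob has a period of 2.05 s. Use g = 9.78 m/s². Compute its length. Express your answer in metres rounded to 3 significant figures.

1.04 m

From T = 2π√(L/g), L = gT²/(4π²) = 9.78 × 2.050²/(4π²) = 1.04 m.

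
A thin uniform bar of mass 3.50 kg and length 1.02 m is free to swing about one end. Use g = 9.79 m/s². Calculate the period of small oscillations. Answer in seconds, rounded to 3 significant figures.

1.66 s

For a physical pendulum T = 2π√(I/(mgd)), with d = 0.5100 m from pivot to centre of mass.
I_cm = mL²/12 = 3.50 × 1.02²/12 = 0.3034 kg·m²; I = I_cm + md² = 0.3034 + 3.50 × 0.5100² = 1.214 kg·m².
T = 2π√(1.214/(3.50 × 9.79 × 0.5100)) = 1.66 s.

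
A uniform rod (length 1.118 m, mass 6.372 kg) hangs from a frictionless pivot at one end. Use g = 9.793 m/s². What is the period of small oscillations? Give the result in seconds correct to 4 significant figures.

1.733 s

For a physical pendulum T = 2π√(I/(mgd)), with d = 0.55900 m from pivot to centre of mass.
I_cm = mL²/12 = 6.372 × 1.118²/12 = 0.66371 kg·m²; I = I_cm + md² = 0.66371 + 6.372 × 0.55900² = 2.6548 kg·m².
T = 2π√(2.6548/(6.372 × 9.793 × 0.55900)) = 1.733 s.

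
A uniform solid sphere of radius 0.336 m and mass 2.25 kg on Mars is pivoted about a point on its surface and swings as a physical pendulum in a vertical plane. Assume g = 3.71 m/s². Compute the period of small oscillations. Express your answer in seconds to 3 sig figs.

2.24 s

I_cm = (2/5)mr² = 0.1016 kg·m². The pivot is at distance d = 0.336 m from the centre of mass.
By the parallel-axis theorem, I = I_cm + md² = 0.1016 + 0.2540 = 0.3556 kg·m².
T = 2π√(I/(mgd)) = 2π√(0.3556/(2.25 × 3.71 × 0.336)) = 2.24 s.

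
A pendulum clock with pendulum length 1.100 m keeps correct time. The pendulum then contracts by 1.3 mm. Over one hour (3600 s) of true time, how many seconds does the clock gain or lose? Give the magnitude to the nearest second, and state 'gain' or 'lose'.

gain 2 s

T ∝ √L, so T'/T = √(1.09870/1.100) = 0.999409.
In 3600 s of true time the clock registers 3600/0.999409 = 3602.1 s, so it gains 2 s.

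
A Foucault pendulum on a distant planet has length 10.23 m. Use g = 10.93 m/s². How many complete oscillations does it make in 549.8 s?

90

T = 2π√(L/g) = 2π√(10.23/10.93) = 6.0787 s.
Number of complete oscillations = ⌊549.8/6.0787⌋ = ⌊90.448⌋ = 90.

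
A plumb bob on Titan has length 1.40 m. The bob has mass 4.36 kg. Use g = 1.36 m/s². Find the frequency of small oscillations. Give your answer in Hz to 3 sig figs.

0.157 Hz

T = 2π√(L/g) = 2π√(1.40/1.36) = 6.375 s, so f = 1/T = 0.157 Hz.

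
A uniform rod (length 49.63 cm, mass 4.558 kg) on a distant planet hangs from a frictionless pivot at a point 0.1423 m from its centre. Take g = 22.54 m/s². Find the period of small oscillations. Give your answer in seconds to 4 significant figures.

For a physical pendulum T = 2π√(I/(mgd)), with d = 0.14230 m from pivot to centre of mass.
I_cm = mL²/12 = 4.558 × 0.4963²/12 = 0.093558 kg·m²; I = I_cm + md² = 0.093558 + 4.558 × 0.14230² = 0.18585 kg·m².
T = 2π√(0.18585/(4.558 × 22.54 × 0.14230)) = 0.7084 s.

0.7084 s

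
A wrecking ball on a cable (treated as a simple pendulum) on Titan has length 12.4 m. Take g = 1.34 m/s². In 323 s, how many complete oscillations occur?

16

T = 2π√(L/g) = 2π√(12.4/1.34) = 19.11 s.
Number of complete oscillations = ⌊323/19.11⌋ = ⌊16.90⌋ = 16.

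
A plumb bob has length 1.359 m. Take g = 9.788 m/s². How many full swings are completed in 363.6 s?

T = 2π√(L/g) = 2π√(1.359/9.788) = 2.3412 s.
Number of complete oscillations = ⌊363.6/2.3412⌋ = ⌊155.30⌋ = 155.

155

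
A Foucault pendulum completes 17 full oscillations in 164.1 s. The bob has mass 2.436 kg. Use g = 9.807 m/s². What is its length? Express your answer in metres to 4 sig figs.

23.15 m

T = 164.1/17 = 9.6529 s.
From T = 2π√(L/g), L = gT²/(4π²) = 9.807 × 9.6529²/(4π²) = 23.15 m.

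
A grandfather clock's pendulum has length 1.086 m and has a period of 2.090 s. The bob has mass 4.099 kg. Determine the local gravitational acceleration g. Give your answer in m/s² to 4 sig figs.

9.815 m/s²

From T = 2π√(L/g), g = 4π²L/T² = 4π² × 1.086/2.0900² = 9.815 m/s².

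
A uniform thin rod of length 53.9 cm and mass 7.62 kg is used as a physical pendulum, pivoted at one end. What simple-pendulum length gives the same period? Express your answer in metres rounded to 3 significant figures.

0.359 m

The equivalent simple-pendulum length is L_eq = I/(md), where I is about the pivot and d = 0.2695 m.
I_cm = (1/12)mL² = 0.1845 kg·m², so I = I_cm + md² = 0.1845 + 0.5534 = 0.7379 kg·m².
L_eq = 0.7379/(7.62 × 0.2695) = 0.359 m.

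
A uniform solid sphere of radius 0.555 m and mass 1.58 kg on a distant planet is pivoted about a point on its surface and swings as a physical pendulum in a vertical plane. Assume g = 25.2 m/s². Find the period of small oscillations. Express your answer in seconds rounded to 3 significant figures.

1.10 s

I_cm = (2/5)mr² = 0.1947 kg·m². The pivot is at distance d = 0.555 m from the centre of mass.
By the parallel-axis theorem, I = I_cm + md² = 0.1947 + 0.4867 = 0.6814 kg·m².
T = 2π√(I/(mgd)) = 2π√(0.6814/(1.58 × 25.2 × 0.555)) = 1.10 s.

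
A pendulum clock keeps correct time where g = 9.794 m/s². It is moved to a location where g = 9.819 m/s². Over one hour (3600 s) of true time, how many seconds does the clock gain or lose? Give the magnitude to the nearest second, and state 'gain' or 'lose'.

The clock's period scales as T ∝ 1/√g, so T'/T = √(9.794/9.819) = 0.998726.
In 3600 s of true time the clock registers 3600/0.998726 = 3604.6 s, so it gains 5 s.

gain 5 s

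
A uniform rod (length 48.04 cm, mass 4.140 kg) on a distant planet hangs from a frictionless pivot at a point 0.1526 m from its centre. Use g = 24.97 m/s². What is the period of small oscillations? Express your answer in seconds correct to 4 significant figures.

For a physical pendulum T = 2π√(I/(mgd)), with d = 0.15260 m from pivot to centre of mass.
I_cm = mL²/12 = 4.140 × 0.4804²/12 = 0.079621 kg·m²; I = I_cm + md² = 0.079621 + 4.140 × 0.15260² = 0.17603 kg·m².
T = 2π√(0.17603/(4.140 × 24.97 × 0.15260)) = 0.6637 s.

0.6637 s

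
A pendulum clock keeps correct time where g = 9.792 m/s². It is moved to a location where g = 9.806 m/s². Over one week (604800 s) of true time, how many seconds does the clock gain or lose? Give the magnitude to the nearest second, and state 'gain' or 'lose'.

gain 432 s

The clock's period scales as T ∝ 1/√g, so T'/T = √(9.792/9.806) = 0.999286.
In 604800 s of true time the clock registers 604800/0.999286 = 605232.2 s, so it gains 432 s.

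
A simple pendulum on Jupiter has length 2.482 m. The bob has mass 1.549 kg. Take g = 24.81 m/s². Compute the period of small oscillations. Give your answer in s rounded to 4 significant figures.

1.987 s

T = 2π√(L/g) = 2π√(2.482/24.81) = 2π × 0.31629 = 1.987 s.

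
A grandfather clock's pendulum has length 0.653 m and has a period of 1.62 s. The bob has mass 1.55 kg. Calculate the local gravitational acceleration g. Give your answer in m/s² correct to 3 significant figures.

From T = 2π√(L/g), g = 4π²L/T² = 4π² × 0.653/1.620² = 9.82 m/s².

9.82 m/s²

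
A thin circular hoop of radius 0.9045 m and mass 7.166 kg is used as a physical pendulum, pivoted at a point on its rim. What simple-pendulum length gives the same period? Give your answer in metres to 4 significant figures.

The equivalent simple-pendulum length is L_eq = I/(md), where I is about the pivot and d = 0.90450 m.
I_cm = mR² = 5.8626 kg·m², so I = I_cm + md² = 5.8626 + 5.8626 = 11.725 kg·m².
L_eq = 11.725/(7.166 × 0.90450) = 1.809 m.

1.809 m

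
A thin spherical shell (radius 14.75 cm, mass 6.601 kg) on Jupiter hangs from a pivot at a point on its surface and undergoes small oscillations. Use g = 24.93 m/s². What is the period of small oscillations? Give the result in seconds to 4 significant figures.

I_cm = (2/3)mr² = 0.095742 kg·m². The pivot is at distance d = 0.1475 m from the centre of mass.
By the parallel-axis theorem, I = I_cm + md² = 0.095742 + 0.14361 = 0.23936 kg·m².
T = 2π√(I/(mgd)) = 2π√(0.23936/(6.601 × 24.93 × 0.1475)) = 0.6239 s.

0.6239 s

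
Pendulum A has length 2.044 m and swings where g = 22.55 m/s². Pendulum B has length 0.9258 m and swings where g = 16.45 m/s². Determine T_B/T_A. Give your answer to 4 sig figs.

0.7880

T = 2π√(L/g), so T_B/T_A = √((L_B/g_B)/(L_A/g_A)) = √((0.9258/16.45)/(2.044/22.55)) = 0.7880.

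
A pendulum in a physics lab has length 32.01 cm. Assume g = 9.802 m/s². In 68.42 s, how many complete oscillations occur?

60

T = 2π√(L/g) = 2π√(0.3201/9.802) = 1.1354 s.
Number of complete oscillations = ⌊68.42/1.1354⌋ = ⌊60.258⌋ = 60.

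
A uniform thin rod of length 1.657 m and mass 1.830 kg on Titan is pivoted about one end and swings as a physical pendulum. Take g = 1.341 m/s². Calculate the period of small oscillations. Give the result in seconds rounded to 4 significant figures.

For a physical pendulum T = 2π√(I/(mgd)), with d = 0.82850 m from pivot to centre of mass.
I_cm = mL²/12 = 1.830 × 1.657²/12 = 0.41871 kg·m²; I = I_cm + md² = 0.41871 + 1.830 × 0.82850² = 1.6748 kg·m².
T = 2π√(1.6748/(1.830 × 1.341 × 0.82850)) = 5.703 s.

5.703 s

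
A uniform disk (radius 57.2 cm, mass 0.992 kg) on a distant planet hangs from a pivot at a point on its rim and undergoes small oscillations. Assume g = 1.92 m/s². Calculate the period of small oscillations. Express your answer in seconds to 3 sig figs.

I_cm = ½mr² = 0.1623 kg·m². The pivot is at distance d = 0.572 m from the centre of mass.
By the parallel-axis theorem, I = I_cm + md² = 0.1623 + 0.3246 = 0.4868 kg·m².
T = 2π√(I/(mgd)) = 2π√(0.4868/(0.992 × 1.92 × 0.572)) = 4.20 s.

4.20 s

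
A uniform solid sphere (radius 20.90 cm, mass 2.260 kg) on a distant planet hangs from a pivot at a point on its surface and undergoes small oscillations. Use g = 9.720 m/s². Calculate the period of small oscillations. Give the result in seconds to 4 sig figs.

I_cm = (2/5)mr² = 0.039488 kg·m². The pivot is at distance d = 0.2090 m from the centre of mass.
By the parallel-axis theorem, I = I_cm + md² = 0.039488 + 0.098719 = 0.13821 kg·m².
T = 2π√(I/(mgd)) = 2π√(0.13821/(2.260 × 9.720 × 0.2090)) = 1.090 s.

1.090 s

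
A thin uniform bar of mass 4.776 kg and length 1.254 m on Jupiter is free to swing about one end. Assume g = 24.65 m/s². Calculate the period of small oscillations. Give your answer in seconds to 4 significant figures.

For a physical pendulum T = 2π√(I/(mgd)), with d = 0.62700 m from pivot to centre of mass.
I_cm = mL²/12 = 4.776 × 1.254²/12 = 0.62586 kg·m²; I = I_cm + md² = 0.62586 + 4.776 × 0.62700² = 2.5034 kg·m².
T = 2π√(2.5034/(4.776 × 24.65 × 0.62700)) = 1.157 s.

1.157 s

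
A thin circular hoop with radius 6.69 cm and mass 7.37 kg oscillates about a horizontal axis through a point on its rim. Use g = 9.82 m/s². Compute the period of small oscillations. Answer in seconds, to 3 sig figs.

0.733 s

I_cm = mr² = 0.03299 kg·m². The pivot is at distance d = 0.0669 m from the centre of mass.
By the parallel-axis theorem, I = I_cm + md² = 0.03299 + 0.03299 = 0.06597 kg·m².
T = 2π√(I/(mgd)) = 2π√(0.06597/(7.37 × 9.82 × 0.0669)) = 0.733 s.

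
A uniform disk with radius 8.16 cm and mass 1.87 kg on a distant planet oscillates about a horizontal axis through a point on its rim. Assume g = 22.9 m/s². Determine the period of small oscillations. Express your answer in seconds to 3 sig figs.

0.459 s

I_cm = ½mr² = 0.006226 kg·m². The pivot is at distance d = 0.0816 m from the centre of mass.
By the parallel-axis theorem, I = I_cm + md² = 0.006226 + 0.01245 = 0.01868 kg·m².
T = 2π√(I/(mgd)) = 2π√(0.01868/(1.87 × 22.9 × 0.0816)) = 0.459 s.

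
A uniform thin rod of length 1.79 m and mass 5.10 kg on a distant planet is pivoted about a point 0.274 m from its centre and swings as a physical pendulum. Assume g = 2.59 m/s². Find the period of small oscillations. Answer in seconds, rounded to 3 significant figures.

4.36 s

For a physical pendulum T = 2π√(I/(mgd)), with d = 0.2740 m from pivot to centre of mass.
I_cm = mL²/12 = 5.10 × 1.79²/12 = 1.362 kg·m²; I = I_cm + md² = 1.362 + 5.10 × 0.2740² = 1.745 kg·m².
T = 2π√(1.745/(5.10 × 2.59 × 0.2740)) = 4.36 s.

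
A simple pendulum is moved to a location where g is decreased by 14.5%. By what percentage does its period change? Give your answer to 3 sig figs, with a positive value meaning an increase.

8.15%

T ∝ 1/√g, so T'/T = 1/√(0.8550) = 1.081.
Percentage change in T = (1.081 − 1) × 100% = 8.15%.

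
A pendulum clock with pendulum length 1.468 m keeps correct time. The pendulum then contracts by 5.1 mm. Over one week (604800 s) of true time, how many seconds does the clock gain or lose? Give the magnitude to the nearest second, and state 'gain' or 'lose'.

T ∝ √L, so T'/T = √(1.46290/1.468) = 0.998261.
In 604800 s of true time the clock registers 604800/0.998261 = 605853.3 s, so it gains 1053 s.

gain 1053 s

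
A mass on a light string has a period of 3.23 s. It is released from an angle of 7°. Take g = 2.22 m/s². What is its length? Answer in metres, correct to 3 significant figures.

From T = 2π√(L/g), L = gT²/(4π²) = 2.22 × 3.230²/(4π²) = 0.587 m.

0.587 m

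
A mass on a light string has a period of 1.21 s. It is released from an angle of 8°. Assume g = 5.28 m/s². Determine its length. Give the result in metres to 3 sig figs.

0.196 m

From T = 2π√(L/g), L = gT²/(4π²) = 5.28 × 1.210²/(4π²) = 0.196 m.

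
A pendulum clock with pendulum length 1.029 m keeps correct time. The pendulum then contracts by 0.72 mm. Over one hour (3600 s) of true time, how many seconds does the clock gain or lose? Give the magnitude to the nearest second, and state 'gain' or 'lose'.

T ∝ √L, so T'/T = √(1.02828/1.029) = 0.999650.
In 3600 s of true time the clock registers 3600/0.999650 = 3601.3 s, so it gains 1 s.

gain 1 s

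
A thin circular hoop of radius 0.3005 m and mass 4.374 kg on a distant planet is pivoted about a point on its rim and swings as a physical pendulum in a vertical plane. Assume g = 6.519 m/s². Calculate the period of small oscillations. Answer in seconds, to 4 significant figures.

I_cm = mr² = 0.39497 kg·m². The pivot is at distance d = 0.3005 m from the centre of mass.
By the parallel-axis theorem, I = I_cm + md² = 0.39497 + 0.39497 = 0.78995 kg·m².
T = 2π√(I/(mgd)) = 2π√(0.78995/(4.374 × 6.519 × 0.3005)) = 1.908 s.

1.908 s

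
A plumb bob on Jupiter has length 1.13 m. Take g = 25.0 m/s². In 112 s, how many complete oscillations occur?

T = 2π√(L/g) = 2π√(1.13/25.0) = 1.336 s.
Number of complete oscillations = ⌊112/1.336⌋ = ⌊83.84⌋ = 83.

83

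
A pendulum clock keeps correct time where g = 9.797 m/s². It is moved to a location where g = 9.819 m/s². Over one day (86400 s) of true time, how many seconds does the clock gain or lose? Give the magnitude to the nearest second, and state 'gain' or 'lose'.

The clock's period scales as T ∝ 1/√g, so T'/T = √(9.797/9.819) = 0.998879.
In 86400 s of true time the clock registers 86400/0.998879 = 86497.0 s, so it gains 97 s.

gain 97 s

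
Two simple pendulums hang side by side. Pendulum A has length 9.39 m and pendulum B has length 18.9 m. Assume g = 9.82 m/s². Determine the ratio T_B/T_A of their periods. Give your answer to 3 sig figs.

T ∝ √L, so T_B/T_A = √(L_B/L_A) = √(18.9/9.39) = 1.42.

1.42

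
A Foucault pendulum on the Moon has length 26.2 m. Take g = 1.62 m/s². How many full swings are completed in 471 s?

T = 2π√(L/g) = 2π√(26.2/1.62) = 25.27 s.
Number of complete oscillations = ⌊471/25.27⌋ = ⌊18.64⌋ = 18.

18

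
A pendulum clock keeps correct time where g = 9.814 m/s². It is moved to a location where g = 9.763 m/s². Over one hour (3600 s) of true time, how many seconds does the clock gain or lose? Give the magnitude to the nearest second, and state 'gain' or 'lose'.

lose 9 s

The clock's period scales as T ∝ 1/√g, so T'/T = √(9.814/9.763) = 1.00261.
In 3600 s of true time the clock registers 3600/1.00261 = 3590.6 s, so it loses 9 s.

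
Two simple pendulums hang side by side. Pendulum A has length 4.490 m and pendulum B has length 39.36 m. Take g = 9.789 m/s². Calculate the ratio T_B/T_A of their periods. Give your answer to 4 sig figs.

2.961

T ∝ √L, so T_B/T_A = √(L_B/L_A) = √(39.36/4.490) = 2.961.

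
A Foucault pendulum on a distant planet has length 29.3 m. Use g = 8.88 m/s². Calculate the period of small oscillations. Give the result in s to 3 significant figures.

11.4 s

T = 2π√(L/g) = 2π√(29.3/8.88) = 2π × 1.816 = 11.4 s.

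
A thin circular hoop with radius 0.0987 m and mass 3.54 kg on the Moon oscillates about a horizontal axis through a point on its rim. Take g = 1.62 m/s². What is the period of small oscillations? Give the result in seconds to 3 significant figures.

I_cm = mr² = 0.03449 kg·m². The pivot is at distance d = 0.0987 m from the centre of mass.
By the parallel-axis theorem, I = I_cm + md² = 0.03449 + 0.03449 = 0.06897 kg·m².
T = 2π√(I/(mgd)) = 2π√(0.06897/(3.54 × 1.62 × 0.0987)) = 2.19 s.

2.19 s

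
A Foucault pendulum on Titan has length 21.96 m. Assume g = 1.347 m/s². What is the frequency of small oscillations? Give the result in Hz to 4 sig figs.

T = 2π√(L/g) = 2π√(21.96/1.347) = 25.370 s, so f = 1/T = 0.03942 Hz.

0.03942 Hz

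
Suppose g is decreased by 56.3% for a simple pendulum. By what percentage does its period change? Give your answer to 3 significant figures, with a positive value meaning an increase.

T ∝ 1/√g, so T'/T = 1/√(0.4370) = 1.513.
Percentage change in T = (1.513 − 1) × 100% = 51.3%.

51.3%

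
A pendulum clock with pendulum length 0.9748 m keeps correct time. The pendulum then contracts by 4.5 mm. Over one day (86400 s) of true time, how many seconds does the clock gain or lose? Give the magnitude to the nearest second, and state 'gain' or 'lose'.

gain 200 s

T ∝ √L, so T'/T = √(0.97030/0.9748) = 0.997689.
In 86400 s of true time the clock registers 86400/0.997689 = 86600.1 s, so it gains 200 s.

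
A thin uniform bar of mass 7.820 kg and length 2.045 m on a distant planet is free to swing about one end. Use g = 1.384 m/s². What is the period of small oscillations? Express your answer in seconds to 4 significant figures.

6.236 s

For a physical pendulum T = 2π√(I/(mgd)), with d = 1.0225 m from pivot to centre of mass.
I_cm = mL²/12 = 7.820 × 2.045²/12 = 2.7253 kg·m²; I = I_cm + md² = 2.7253 + 7.820 × 1.0225² = 10.901 kg·m².
T = 2π√(10.901/(7.820 × 1.384 × 1.0225)) = 6.236 s.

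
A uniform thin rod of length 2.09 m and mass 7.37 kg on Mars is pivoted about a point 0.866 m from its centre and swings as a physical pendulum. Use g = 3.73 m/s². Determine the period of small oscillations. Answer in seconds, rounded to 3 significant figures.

For a physical pendulum T = 2π√(I/(mgd)), with d = 0.8660 m from pivot to centre of mass.
I_cm = mL²/12 = 7.37 × 2.09²/12 = 2.683 kg·m²; I = I_cm + md² = 2.683 + 7.37 × 0.8660² = 8.210 kg·m².
T = 2π√(8.210/(7.37 × 3.73 × 0.8660)) = 3.69 s.

3.69 s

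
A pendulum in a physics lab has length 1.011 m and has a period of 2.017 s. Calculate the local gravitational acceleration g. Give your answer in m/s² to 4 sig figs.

From T = 2π√(L/g), g = 4π²L/T² = 4π² × 1.011/2.0170² = 9.811 m/s².

9.811 m/s²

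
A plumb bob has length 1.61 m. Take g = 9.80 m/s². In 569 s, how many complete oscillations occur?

T = 2π√(L/g) = 2π√(1.61/9.80) = 2.547 s.
Number of complete oscillations = ⌊569/2.547⌋ = ⌊223.4⌋ = 223.

223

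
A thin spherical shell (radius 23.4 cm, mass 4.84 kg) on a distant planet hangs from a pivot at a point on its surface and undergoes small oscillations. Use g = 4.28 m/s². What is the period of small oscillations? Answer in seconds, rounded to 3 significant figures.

I_cm = (2/3)mr² = 0.1767 kg·m². The pivot is at distance d = 0.234 m from the centre of mass.
By the parallel-axis theorem, I = I_cm + md² = 0.1767 + 0.2650 = 0.4417 kg·m².
T = 2π√(I/(mgd)) = 2π√(0.4417/(4.84 × 4.28 × 0.234)) = 1.90 s.

1.90 s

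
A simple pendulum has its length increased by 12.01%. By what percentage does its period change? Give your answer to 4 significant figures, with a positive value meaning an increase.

5.835%

T ∝ √L, so T'/T = √(1.1201) = 1.0583.
Percentage change in T = (1.0583 − 1) × 100% = 5.835%.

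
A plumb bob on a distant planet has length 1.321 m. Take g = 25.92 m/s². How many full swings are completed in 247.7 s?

T = 2π√(L/g) = 2π√(1.321/25.92) = 1.4184 s.
Number of complete oscillations = ⌊247.7/1.4184⌋ = ⌊174.63⌋ = 174.

174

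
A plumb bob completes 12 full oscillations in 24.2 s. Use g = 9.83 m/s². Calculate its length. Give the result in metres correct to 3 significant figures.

T = 24.2/12 = 2.017 s.
From T = 2π√(L/g), L = gT²/(4π²) = 9.83 × 2.017²/(4π²) = 1.01 m.

1.01 m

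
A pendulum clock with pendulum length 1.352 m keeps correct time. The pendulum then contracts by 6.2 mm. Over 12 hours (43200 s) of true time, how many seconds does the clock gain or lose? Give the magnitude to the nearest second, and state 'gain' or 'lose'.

gain 99 s

T ∝ √L, so T'/T = √(1.34580/1.352) = 0.997704.
In 43200 s of true time the clock registers 43200/0.997704 = 43299.4 s, so it gains 99 s.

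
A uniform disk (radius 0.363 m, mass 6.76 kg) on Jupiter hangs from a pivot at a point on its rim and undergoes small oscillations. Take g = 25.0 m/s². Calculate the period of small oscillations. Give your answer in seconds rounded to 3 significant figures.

0.927 s

I_cm = ½mr² = 0.4454 kg·m². The pivot is at distance d = 0.363 m from the centre of mass.
By the parallel-axis theorem, I = I_cm + md² = 0.4454 + 0.8908 = 1.336 kg·m².
T = 2π√(I/(mgd)) = 2π√(1.336/(6.76 × 25.0 × 0.363)) = 0.927 s.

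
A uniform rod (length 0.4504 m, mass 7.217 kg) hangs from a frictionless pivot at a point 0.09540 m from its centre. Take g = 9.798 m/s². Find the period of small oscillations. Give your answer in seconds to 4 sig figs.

For a physical pendulum T = 2π√(I/(mgd)), with d = 0.095400 m from pivot to centre of mass.
I_cm = mL²/12 = 7.217 × 0.4504²/12 = 0.12200 kg·m²; I = I_cm + md² = 0.12200 + 7.217 × 0.095400² = 0.18769 kg·m².
T = 2π√(0.18769/(7.217 × 9.798 × 0.095400)) = 1.048 s.

1.048 s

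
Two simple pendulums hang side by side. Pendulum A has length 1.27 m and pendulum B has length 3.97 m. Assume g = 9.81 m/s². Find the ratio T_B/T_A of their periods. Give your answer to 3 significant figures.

T ∝ √L, so T_B/T_A = √(L_B/L_A) = √(3.97/1.27) = 1.77.

1.77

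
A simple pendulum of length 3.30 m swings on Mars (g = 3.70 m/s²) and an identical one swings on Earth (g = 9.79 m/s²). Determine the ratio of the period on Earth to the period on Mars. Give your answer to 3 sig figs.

0.615

T ∝ 1/√g, so T₂/T₁ = √(g₁/g₂) = √(3.70/9.79) = 0.615.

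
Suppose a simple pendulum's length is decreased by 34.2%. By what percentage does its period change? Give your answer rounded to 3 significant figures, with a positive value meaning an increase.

-18.9%

T ∝ √L, so T'/T = √(0.6580) = 0.8112.
Percentage change in T = (0.8112 − 1) × 100% = -18.9%.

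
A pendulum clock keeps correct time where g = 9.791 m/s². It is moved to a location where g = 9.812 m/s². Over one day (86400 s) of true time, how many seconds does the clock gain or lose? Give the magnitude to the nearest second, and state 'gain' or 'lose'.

gain 93 s

The clock's period scales as T ∝ 1/√g, so T'/T = √(9.791/9.812) = 0.998929.
In 86400 s of true time the clock registers 86400/0.998929 = 86492.6 s, so it gains 93 s.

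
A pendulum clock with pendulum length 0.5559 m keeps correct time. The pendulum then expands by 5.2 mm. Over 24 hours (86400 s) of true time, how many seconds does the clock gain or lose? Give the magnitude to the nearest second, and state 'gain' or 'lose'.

T ∝ √L, so T'/T = √(0.56110/0.5559) = 1.00467.
In 86400 s of true time the clock registers 86400/1.00467 = 85998.7 s, so it loses 401 s.

lose 401 s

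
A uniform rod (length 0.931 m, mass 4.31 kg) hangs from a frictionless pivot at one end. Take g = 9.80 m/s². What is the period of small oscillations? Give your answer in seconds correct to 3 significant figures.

1.58 s

For a physical pendulum T = 2π√(I/(mgd)), with d = 0.4655 m from pivot to centre of mass.
I_cm = mL²/12 = 4.31 × 0.931²/12 = 0.3113 kg·m²; I = I_cm + md² = 0.3113 + 4.31 × 0.4655² = 1.245 kg·m².
T = 2π√(1.245/(4.31 × 9.80 × 0.4655)) = 1.58 s.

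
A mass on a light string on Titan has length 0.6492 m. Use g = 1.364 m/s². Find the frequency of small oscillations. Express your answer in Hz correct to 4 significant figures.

T = 2π√(L/g) = 2π√(0.6492/1.364) = 4.3347 s, so f = 1/T = 0.2307 Hz.

0.2307 Hz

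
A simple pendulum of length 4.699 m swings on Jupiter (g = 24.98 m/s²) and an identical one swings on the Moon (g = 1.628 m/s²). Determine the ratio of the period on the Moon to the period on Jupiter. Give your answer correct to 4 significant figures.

3.917

T ∝ 1/√g, so T₂/T₁ = √(g₁/g₂) = √(24.98/1.628) = 3.917.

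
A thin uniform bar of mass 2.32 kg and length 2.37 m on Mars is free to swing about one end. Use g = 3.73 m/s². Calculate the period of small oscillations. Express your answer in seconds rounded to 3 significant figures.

For a physical pendulum T = 2π√(I/(mgd)), with d = 1.185 m from pivot to centre of mass.
I_cm = mL²/12 = 2.32 × 2.37²/12 = 1.086 kg·m²; I = I_cm + md² = 1.086 + 2.32 × 1.185² = 4.344 kg·m².
T = 2π√(4.344/(2.32 × 3.73 × 1.185)) = 4.09 s.

4.09 s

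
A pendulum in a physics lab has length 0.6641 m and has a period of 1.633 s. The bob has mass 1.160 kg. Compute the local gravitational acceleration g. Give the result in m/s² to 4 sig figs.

9.832 m/s²

From T = 2π√(L/g), g = 4π²L/T² = 4π² × 0.6641/1.6330² = 9.832 m/s².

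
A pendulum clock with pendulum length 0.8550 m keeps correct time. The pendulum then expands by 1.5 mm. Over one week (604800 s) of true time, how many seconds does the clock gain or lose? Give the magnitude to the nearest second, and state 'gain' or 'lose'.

lose 530 s

T ∝ √L, so T'/T = √(0.85650/0.8550) = 1.00088.
In 604800 s of true time the clock registers 604800/1.00088 = 604270.2 s, so it loses 530 s.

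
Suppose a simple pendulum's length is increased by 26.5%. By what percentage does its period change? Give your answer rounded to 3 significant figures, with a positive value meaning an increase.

T ∝ √L, so T'/T = √(1.265) = 1.125.
Percentage change in T = (1.125 − 1) × 100% = 12.5%.

12.5%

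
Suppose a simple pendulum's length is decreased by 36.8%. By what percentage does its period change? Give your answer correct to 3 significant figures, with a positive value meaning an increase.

-20.5%

T ∝ √L, so T'/T = √(0.6320) = 0.7950.
Percentage change in T = (0.7950 − 1) × 100% = -20.5%.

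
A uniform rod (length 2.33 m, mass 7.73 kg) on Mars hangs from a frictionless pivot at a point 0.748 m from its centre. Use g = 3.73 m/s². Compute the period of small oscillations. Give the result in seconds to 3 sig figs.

For a physical pendulum T = 2π√(I/(mgd)), with d = 0.7480 m from pivot to centre of mass.
I_cm = mL²/12 = 7.73 × 2.33²/12 = 3.497 kg·m²; I = I_cm + md² = 3.497 + 7.73 × 0.7480² = 7.822 kg·m².
T = 2π√(7.822/(7.73 × 3.73 × 0.7480)) = 3.78 s.

3.78 s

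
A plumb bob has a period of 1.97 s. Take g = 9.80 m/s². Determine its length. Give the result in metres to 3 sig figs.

From T = 2π√(L/g), L = gT²/(4π²) = 9.80 × 1.970²/(4π²) = 0.963 m.

0.963 m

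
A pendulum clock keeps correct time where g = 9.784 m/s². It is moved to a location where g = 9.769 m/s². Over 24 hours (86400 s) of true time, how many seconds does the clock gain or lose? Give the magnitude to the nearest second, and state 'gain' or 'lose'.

The clock's period scales as T ∝ 1/√g, so T'/T = √(9.784/9.769) = 1.00077.
In 86400 s of true time the clock registers 86400/1.00077 = 86333.7 s, so it loses 66 s.

lose 66 s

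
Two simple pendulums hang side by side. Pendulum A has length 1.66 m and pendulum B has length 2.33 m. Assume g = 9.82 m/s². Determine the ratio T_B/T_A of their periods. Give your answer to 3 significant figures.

T ∝ √L, so T_B/T_A = √(L_B/L_A) = √(2.33/1.66) = 1.18.

1.18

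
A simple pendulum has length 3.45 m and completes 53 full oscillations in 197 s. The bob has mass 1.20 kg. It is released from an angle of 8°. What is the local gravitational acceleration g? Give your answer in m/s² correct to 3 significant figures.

T = 197/53 = 3.717 s.
From T = 2π√(L/g), g = 4π²L/T² = 4π² × 3.45/3.717² = 9.86 m/s².

9.86 m/s²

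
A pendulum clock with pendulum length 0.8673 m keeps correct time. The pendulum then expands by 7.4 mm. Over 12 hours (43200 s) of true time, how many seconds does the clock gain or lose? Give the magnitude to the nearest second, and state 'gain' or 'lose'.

T ∝ √L, so T'/T = √(0.87470/0.8673) = 1.00426.
In 43200 s of true time the clock registers 43200/1.00426 = 43016.9 s, so it loses 183 s.

lose 183 s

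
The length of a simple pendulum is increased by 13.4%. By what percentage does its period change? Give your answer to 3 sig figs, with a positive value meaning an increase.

T ∝ √L, so T'/T = √(1.134) = 1.065.
Percentage change in T = (1.065 − 1) × 100% = 6.49%.

6.49%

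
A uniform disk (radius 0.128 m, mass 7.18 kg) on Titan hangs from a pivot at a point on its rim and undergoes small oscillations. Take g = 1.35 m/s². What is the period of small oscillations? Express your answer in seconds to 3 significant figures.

I_cm = ½mr² = 0.05882 kg·m². The pivot is at distance d = 0.128 m from the centre of mass.
By the parallel-axis theorem, I = I_cm + md² = 0.05882 + 0.1176 = 0.1765 kg·m².
T = 2π√(I/(mgd)) = 2π√(0.1765/(7.18 × 1.35 × 0.128)) = 2.37 s.

2.37 s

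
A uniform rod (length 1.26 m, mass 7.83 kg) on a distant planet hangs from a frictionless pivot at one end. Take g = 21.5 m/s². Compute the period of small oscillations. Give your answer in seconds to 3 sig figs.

For a physical pendulum T = 2π√(I/(mgd)), with d = 0.6300 m from pivot to centre of mass.
I_cm = mL²/12 = 7.83 × 1.26²/12 = 1.036 kg·m²; I = I_cm + md² = 1.036 + 7.83 × 0.6300² = 4.144 kg·m².
T = 2π√(4.144/(7.83 × 21.5 × 0.6300)) = 1.24 s.

1.24 s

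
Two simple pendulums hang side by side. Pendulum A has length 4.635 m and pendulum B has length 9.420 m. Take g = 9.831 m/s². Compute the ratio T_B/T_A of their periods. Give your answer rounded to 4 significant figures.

T ∝ √L, so T_B/T_A = √(L_B/L_A) = √(9.420/4.635) = 1.426.

1.426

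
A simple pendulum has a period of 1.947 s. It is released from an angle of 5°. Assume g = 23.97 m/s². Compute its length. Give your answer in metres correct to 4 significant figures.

2.302 m

From T = 2π√(L/g), L = gT²/(4π²) = 23.97 × 1.9470²/(4π²) = 2.302 m.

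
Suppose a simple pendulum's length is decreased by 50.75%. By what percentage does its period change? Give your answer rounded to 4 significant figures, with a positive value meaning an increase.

-29.82%

T ∝ √L, so T'/T = √(0.49250) = 0.70178.
Percentage change in T = (0.70178 − 1) × 100% = -29.82%.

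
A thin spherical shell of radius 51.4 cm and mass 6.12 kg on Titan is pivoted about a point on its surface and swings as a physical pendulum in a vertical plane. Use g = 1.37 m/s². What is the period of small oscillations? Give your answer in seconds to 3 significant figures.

4.97 s

I_cm = (2/3)mr² = 1.078 kg·m². The pivot is at distance d = 0.514 m from the centre of mass.
By the parallel-axis theorem, I = I_cm + md² = 1.078 + 1.617 = 2.695 kg·m².
T = 2π√(I/(mgd)) = 2π√(2.695/(6.12 × 1.37 × 0.514)) = 4.97 s.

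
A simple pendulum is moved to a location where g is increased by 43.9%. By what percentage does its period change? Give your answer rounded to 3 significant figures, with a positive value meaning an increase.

T ∝ 1/√g, so T'/T = 1/√(1.439) = 0.8336.
Percentage change in T = (0.8336 − 1) × 100% = -16.6%.

-16.6%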